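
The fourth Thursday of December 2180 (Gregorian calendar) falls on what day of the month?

December 1, 2180 is a Friday, so the first Thursday is the 7th.
The fourth Thursday is 7 + 21 = 28.

28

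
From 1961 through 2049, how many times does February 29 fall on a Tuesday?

Leap years in 1961–2049: 22 of them.
Feb 29 weekday advances by 5 (mod 7) from one leap year to the next four years later (or differs when a century non-leap intervenes).
Leap-day weekdays: 1964:Sat 1968:Thu 1972:Tue✓ 1976:Sun 1980:Fri 1984:Wed 1988:Mon 1992:Sat 1996:Thu 2000:Tue✓ 2004:Sun 2008:Fri 2012:Wed 2016:Mon 2020:Sat 2024:Thu 2028:Tue✓ 2032:Sun 2036:Fri 2040:Wed 2044:Mon 2048:Sat
Tuesday: 1972, 2000, 2028 → 3.

3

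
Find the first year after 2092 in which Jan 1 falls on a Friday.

Jan 1 advances by 2 weekdays after a leap year and by 1 after a common year.
2092: Jan 1 is Tuesday (leap).
2093: Thursday
2094: Friday
2094 begins on a Friday

2094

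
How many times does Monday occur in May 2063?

4

May 2063 has 31 days and begins on Tuesday.
The first Monday is May 7.
Mondays fall on 7, 14, 21, 28 — that's 4.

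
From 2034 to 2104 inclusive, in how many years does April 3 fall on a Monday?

Track April 3's weekday year by year (advancing +1, or +2 across a Feb 29):
  2034: Mon ✓  2035: Tue (+1)  2036: Thu (+2)  2037: Fri (+1)  2038: Sat (+1)
  2039: Sun (+1)  2040: Tue (+2)  2041: Wed (+1)  2042: Thu (+1)  2043: Fri (+1)
  2044: Sun (+2)  2045: Mon (+1) ✓  2046: Tue (+1)  2047: Wed (+1)  … (43 more years) …
  2091: Tue (+1)  2092: Thu (+2)  2093: Fri (+1)  2094: Sat (+1)  2095: Sun (+1)
  2096: Tue (+2)  2097: Wed (+1)  2098: Thu (+1)  2099: Fri (+1)  2100: Sat (+1)
  2101: Sun (+1)  2102: Mon (+1) ✓  2103: Tue (+1)  2104: Thu (+2)
Monday years: 2034, 2045, 2051, 2056, 2062, 2073, 2079, 2084, 2090, 2102 — 10 in total.

10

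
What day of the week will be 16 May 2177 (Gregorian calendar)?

January 1, 2177 is a Wednesday.
May 16 is day 136 of the year, i.e. 135 days after Jan 1.
135 mod 7 = 2, so advance 2 weekdays from Wednesday: Friday.

Friday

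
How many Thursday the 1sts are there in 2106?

2

Check the 1st of each month of 2106: Jan 1: Fri, Feb 1: Mon, Mar 1: Mon, Apr 1: Thu, May 1: Sat, Jun 1: Tue, Jul 1: Thu, Aug 1: Sun, Sep 1: Wed, Oct 1: Fri, Nov 1: Mon, Dec 1: Wed.
Thursday occurs in April, July — 2 months.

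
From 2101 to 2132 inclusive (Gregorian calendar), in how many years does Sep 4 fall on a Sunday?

5

Track Sep 4's weekday year by year (advancing +1, or +2 across a Feb 29):
  2101: Sun ✓  2102: Mon (+1)  2103: Tue (+1)  2104: Thu (+2)  2105: Fri (+1)
  2106: Sat (+1)  2107: Sun (+1) ✓  2108: Tue (+2)  2109: Wed (+1)  2110: Thu (+1)
  2111: Fri (+1)  2112: Sun (+2) ✓  2113: Mon (+1)  2114: Tue (+1)  … (4 more years) …
  2119: Mon (+1)  2120: Wed (+2)  2121: Thu (+1)  2122: Fri (+1)  2123: Sat (+1)
  2124: Mon (+2)  2125: Tue (+1)  2126: Wed (+1)  2127: Thu (+1)  2128: Sat (+2)
  2129: Sun (+1) ✓  2130: Mon (+1)  2131: Tue (+1)  2132: Thu (+2)
Sunday years: 2101, 2107, 2112, 2118, 2129 — 5 in total.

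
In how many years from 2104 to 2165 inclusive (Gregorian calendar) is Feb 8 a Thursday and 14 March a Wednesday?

6

Check each year's weekday for Feb 8 and 14 March:
  2104: Fri/Fri  2105: Sun/Sat  2106: Mon/Sun  2107: Tue/Mon  2108: Wed/Wed  2109: Fri/Thu  2110: Sat/Fri  2111: Sun/Sat  2112: Mon/Mon  2113: Wed/Tue  2114: Thu/Wed ✓  2115: Fri/Thu  2116: Sat/Sat  2117: Mon/Sun  …(34 more)…  2152: Tue/Tue  2153: Thu/Wed ✓  2154: Fri/Thu  2155: Sat/Fri  2156: Sun/Sun  2157: Tue/Mon  2158: Wed/Tue  2159: Thu/Wed ✓  2160: Fri/Fri  2161: Sun/Sat  2162: Mon/Sun  2163: Tue/Mon  2164: Wed/Wed  2165: Fri/Thu
Both conditions hold in: 2114, 2125, 2131, 2142, 2153, 2159 — 6.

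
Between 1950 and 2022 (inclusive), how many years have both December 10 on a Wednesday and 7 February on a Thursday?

3

Check each year's weekday for December 10 and 7 February:
  1950: Sun/Tue  1951: Mon/Wed  1952: Wed/Thu ✓  1953: Thu/Sat  1954: Fri/Sun  1955: Sat/Mon  1956: Mon/Tue  1957: Tue/Thu  1958: Wed/Fri  1959: Thu/Sat  1960: Sat/Sun  1961: Sun/Tue  1962: Mon/Wed  1963: Tue/Thu  …(45 more)…  2009: Thu/Sat  2010: Fri/Sun  2011: Sat/Mon  2012: Mon/Tue  2013: Tue/Thu  2014: Wed/Fri  2015: Thu/Sat  2016: Sat/Sun  2017: Sun/Tue  2018: Mon/Wed  2019: Tue/Thu  2020: Thu/Fri  2021: Fri/Sun  2022: Sat/Mon
Both conditions hold in: 1952, 1980, 2008 — 3.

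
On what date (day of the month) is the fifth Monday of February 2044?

February 1, 2044 is a Monday, so the first Monday is the 1st.
The fifth Monday is 1 + 28 = 29.

29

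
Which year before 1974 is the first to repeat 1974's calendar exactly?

Two years share a calendar iff Jan 1 falls on the same weekday and both are leap or both are common. 1974: Jan 1 is Tuesday, common year.
1973: Jan 1 Monday, common
1972: Jan 1 Saturday, leap
1971: Jan 1 Friday, common
1970: Jan 1 Thursday, common
1969: Jan 1 Wednesday, common
1968: Jan 1 Monday, leap
1967: Jan 1 Sunday, common
1966: Jan 1 Saturday, common
1965: Jan 1 Friday, common
1964: Jan 1 Wednesday, leap
1963: Jan 1 Tuesday, common
1963 matches on both conditions.

1963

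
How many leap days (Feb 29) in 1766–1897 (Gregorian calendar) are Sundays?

4

Leap years in 1766–1897: 32 of them.
Feb 29 weekday advances by 5 (mod 7) from one leap year to the next four years later (or differs when a century non-leap intervenes).
Leap-day weekdays: 1768:Mon 1772:Sat 1776:Thu 1780:Tue 1784:Sun✓ 1788:Fri 1792:Wed 1796:Mon 1804:Wed 1808:Mon 1812:Sat 1816:Thu 1820:Tue …(6 more)… 1848:Tue 1852:Sun✓ 1856:Fri 1860:Wed 1864:Mon 1868:Sat 1872:Thu 1876:Tue 1880:Sun✓ 1884:Fri 1888:Wed 1892:Mon 1896:Sat
Sunday: 1784, 1824, 1852, 1880 → 4.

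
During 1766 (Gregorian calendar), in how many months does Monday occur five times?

4

A month of length L has five Mondays iff its first Monday is on day ≤ L−28 (so day 1–3 in a 31-day month, 1–2 in a 30-day month, day 1 in a leap February).
Checking each month of 1766: Jan starts Wed (31d); Feb starts Sat (28d); Mar starts Sat (31d) ✓; Apr starts Tue (30d); May starts Thu (31d); Jun starts Sun (30d) ✓; Jul starts Tue (31d); Aug starts Fri (31d); Sep starts Mon (30d) ✓; Oct starts Wed (31d); Nov starts Sat (30d); Dec starts Mon (31d) ✓.
Five-Monday months: March, June, September, December → 4.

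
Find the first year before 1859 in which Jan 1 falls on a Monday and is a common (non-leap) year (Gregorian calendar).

1855

Jan 1 advances by 2 weekdays after a leap year and by 1 after a common year.
1859: Jan 1 is Saturday.
1858: Friday
1857: Thursday
1856: Tuesday (leap)
1855: Monday
1855 begins on a Monday and is a common year.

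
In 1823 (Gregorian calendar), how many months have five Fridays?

4

A month of length L has five Fridays iff its first Friday is on day ≤ L−28 (so day 1–3 in a 31-day month, 1–2 in a 30-day month, day 1 in a leap February).
Checking each month of 1823: Jan starts Wed (31d) ✓; Feb starts Sat (28d); Mar starts Sat (31d); Apr starts Tue (30d); May starts Thu (31d) ✓; Jun starts Sun (30d); Jul starts Tue (31d); Aug starts Fri (31d) ✓; Sep starts Mon (30d); Oct starts Wed (31d) ✓; Nov starts Sat (30d); Dec starts Mon (31d).
Five-Friday months: January, May, August, October → 4.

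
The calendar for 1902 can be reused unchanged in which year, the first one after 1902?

1913

Two years share a calendar iff Jan 1 falls on the same weekday and both are leap or both are common. 1902: Jan 1 is Wednesday, common year.
1903: Jan 1 Thursday, common
1904: Jan 1 Friday, leap
1905: Jan 1 Sunday, common
1906: Jan 1 Monday, common
1907: Jan 1 Tuesday, common
1908: Jan 1 Wednesday, leap
1909: Jan 1 Friday, common
1910: Jan 1 Saturday, common
1911: Jan 1 Sunday, common
1912: Jan 1 Monday, leap
1913: Jan 1 Wednesday, common
1913 matches on both conditions.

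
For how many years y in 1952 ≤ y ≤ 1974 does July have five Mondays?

10

July has 31 days; it has five Mondays when Monday falls among the first (month-length − 28) days — i.e. when July 1 is one of Monday/Sunday/Saturday.
July 1 by year: 1952:Tue 1953:Wed 1954:Thu 1955:Fri 1956:Sun✓ 1957:Mon✓ 1958:Tue 1959:Wed 1960:Fri 1961:Sat✓ 1962:Sun✓ 1963:Mon✓ 1964:Wed 1965:Thu 1966:Fri 1967:Sat✓ 1968:Mon✓ 1969:Tue 1970:Wed 1971:Thu 1972:Sat✓ 1973:Sun✓ 1974:Mon✓
Years with five Mondays: 1956, 1957, 1961, 1962, 1963, 1967, 1968, 1972, 1973, 1974 → 10.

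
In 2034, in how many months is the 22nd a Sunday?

Check the 22nd of each month of 2034: Jan 22: Sun, Feb 22: Wed, Mar 22: Wed, Apr 22: Sat, May 22: Mon, Jun 22: Thu, Jul 22: Sat, Aug 22: Tue, Sep 22: Fri, Oct 22: Sun, Nov 22: Wed, Dec 22: Fri.
Sunday occurs in January, October — 2 months.

2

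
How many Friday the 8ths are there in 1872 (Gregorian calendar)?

2

Check the 8th of each month of 1872: Jan 8: Mon, Feb 8: Thu, Mar 8: Fri, Apr 8: Mon, May 8: Wed, Jun 8: Sat, Jul 8: Mon, Aug 8: Thu, Sep 8: Sun, Oct 8: Tue, Nov 8: Fri, Dec 8: Sun.
Friday occurs in March, November — 2 months.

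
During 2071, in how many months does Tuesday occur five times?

4

A month of length L has five Tuesdays iff its first Tuesday is on day ≤ L−28 (so day 1–3 in a 31-day month, 1–2 in a 30-day month, day 1 in a leap February).
Checking each month of 2071: Jan starts Thu (31d); Feb starts Sun (28d); Mar starts Sun (31d) ✓; Apr starts Wed (30d); May starts Fri (31d); Jun starts Mon (30d) ✓; Jul starts Wed (31d); Aug starts Sat (31d); Sep starts Tue (30d) ✓; Oct starts Thu (31d); Nov starts Sun (30d); Dec starts Tue (31d) ✓.
Five-Tuesday months: March, June, September, December → 4.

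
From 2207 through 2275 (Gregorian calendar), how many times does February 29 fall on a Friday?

Leap years in 2207–2275: 17 of them.
Feb 29 weekday advances by 5 (mod 7) from one leap year to the next four years later (or differs when a century non-leap intervenes).
Leap-day weekdays: 2208:Mon 2212:Sat 2216:Thu 2220:Tue 2224:Sun 2228:Fri✓ 2232:Wed 2236:Mon 2240:Sat 2244:Thu 2248:Tue 2252:Sun 2256:Fri✓ 2260:Wed 2264:Mon 2268:Sat 2272:Thu
Friday: 2228, 2256 → 2.

2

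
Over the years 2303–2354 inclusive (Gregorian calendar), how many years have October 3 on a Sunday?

Track October 3's weekday year by year (advancing +1, or +2 across a Feb 29):
  2303: Sat  2304: Mon (+2)  2305: Tue (+1)  2306: Wed (+1)  2307: Thu (+1)
  2308: Sat (+2)  2309: Sun (+1) ✓  2310: Mon (+1)  2311: Tue (+1)  2312: Thu (+2)
  2313: Fri (+1)  2314: Sat (+1)  2315: Sun (+1) ✓  2316: Tue (+2)  … (24 more years) …
  2341: Fri (+1)  2342: Sat (+1)  2343: Sun (+1) ✓  2344: Tue (+2)  2345: Wed (+1)
  2346: Thu (+1)  2347: Fri (+1)  2348: Sun (+2) ✓  2349: Mon (+1)  2350: Tue (+1)
  2351: Wed (+1)  2352: Fri (+2)  2353: Sat (+1)  2354: Sun (+1) ✓
Sunday years: 2309, 2315, 2320, 2326, 2337, 2343, 2348, 2354 — 8 in total.

8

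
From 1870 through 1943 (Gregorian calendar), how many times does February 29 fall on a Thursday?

3

Leap years in 1870–1943: 17 of them.
Feb 29 weekday advances by 5 (mod 7) from one leap year to the next four years later (or differs when a century non-leap intervenes).
Leap-day weekdays: 1872:Thu✓ 1876:Tue 1880:Sun 1884:Fri 1888:Wed 1892:Mon 1896:Sat 1904:Mon 1908:Sat 1912:Thu✓ 1916:Tue 1920:Sun 1924:Fri 1928:Wed 1932:Mon 1936:Sat 1940:Thu✓
Thursday: 1872, 1912, 1940 → 3.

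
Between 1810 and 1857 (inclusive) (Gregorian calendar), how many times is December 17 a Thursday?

7

Track December 17's weekday year by year (advancing +1, or +2 across a Feb 29):
  1810: Mon  1811: Tue (+1)  1812: Thu (+2) ✓  1813: Fri (+1)  1814: Sat (+1)
  1815: Sun (+1)  1816: Tue (+2)  1817: Wed (+1)  1818: Thu (+1) ✓  1819: Fri (+1)
  1820: Sun (+2)  1821: Mon (+1)  1822: Tue (+1)  1823: Wed (+1)  … (20 more years) …
  1844: Tue (+2)  1845: Wed (+1)  1846: Thu (+1) ✓  1847: Fri (+1)  1848: Sun (+2)
  1849: Mon (+1)  1850: Tue (+1)  1851: Wed (+1)  1852: Fri (+2)  1853: Sat (+1)
  1854: Sun (+1)  1855: Mon (+1)  1856: Wed (+2)  1857: Thu (+1) ✓
Thursday years: 1812, 1818, 1829, 1835, 1840, 1846, 1857 — 7 in total.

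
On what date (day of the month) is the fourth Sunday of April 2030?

April 1, 2030 is a Monday, so the first Sunday is the 7th.
The fourth Sunday is 7 + 21 = 28.

28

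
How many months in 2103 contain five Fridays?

4

A month of length L has five Fridays iff its first Friday is on day ≤ L−28 (so day 1–3 in a 31-day month, 1–2 in a 30-day month, day 1 in a leap February).
Checking each month of 2103: Jan starts Mon (31d); Feb starts Thu (28d); Mar starts Thu (31d) ✓; Apr starts Sun (30d); May starts Tue (31d); Jun starts Fri (30d) ✓; Jul starts Sun (31d); Aug starts Wed (31d) ✓; Sep starts Sat (30d); Oct starts Mon (31d); Nov starts Thu (30d) ✓; Dec starts Sat (31d).
Five-Friday months: March, June, August, November → 4.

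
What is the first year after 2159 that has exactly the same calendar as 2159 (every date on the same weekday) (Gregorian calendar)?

2170

Two years share a calendar iff Jan 1 falls on the same weekday and both are leap or both are common. 2159: Jan 1 is Monday, common year.
2160: Jan 1 Tuesday, leap
2161: Jan 1 Thursday, common
2162: Jan 1 Friday, common
2163: Jan 1 Saturday, common
2164: Jan 1 Sunday, leap
2165: Jan 1 Tuesday, common
2166: Jan 1 Wednesday, common
2167: Jan 1 Thursday, common
2168: Jan 1 Friday, leap
2169: Jan 1 Sunday, common
2170: Jan 1 Monday, common
2170 matches on both conditions.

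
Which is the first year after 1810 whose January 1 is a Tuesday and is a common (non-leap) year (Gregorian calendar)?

Jan 1 advances by 2 weekdays after a leap year and by 1 after a common year.
1810: Jan 1 is Monday.
1811: Tuesday
1811 begins on a Tuesday and is a common year.

1811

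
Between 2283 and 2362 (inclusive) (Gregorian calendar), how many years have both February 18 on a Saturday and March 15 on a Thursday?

Check each year's weekday for February 18 and March 15:
  2283: Sun/Thu  2284: Mon/Sat  2285: Wed/Sun  2286: Thu/Mon  2287: Fri/Tue  2288: Sat/Thu ✓  2289: Mon/Fri  2290: Tue/Sat  2291: Wed/Sun  2292: Thu/Tue  2293: Sat/Wed  2294: Sun/Thu  2295: Mon/Fri  2296: Tue/Sun  …(52 more)…  2349: Fri/Tue  2350: Sat/Wed  2351: Sun/Thu  2352: Mon/Sat  2353: Wed/Sun  2354: Thu/Mon  2355: Fri/Tue  2356: Sat/Thu ✓  2357: Mon/Fri  2358: Tue/Sat  2359: Wed/Sun  2360: Thu/Tue  2361: Sat/Wed  2362: Sun/Thu
Both conditions hold in: 2288, 2328, 2356 — 3.

3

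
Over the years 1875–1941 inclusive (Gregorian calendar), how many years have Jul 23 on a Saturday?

Track Jul 23's weekday year by year (advancing +1, or +2 across a Feb 29):
  1875: Fri  1876: Sun (+2)  1877: Mon (+1)  1878: Tue (+1)  1879: Wed (+1)
  1880: Fri (+2)  1881: Sat (+1) ✓  1882: Sun (+1)  1883: Mon (+1)  1884: Wed (+2)
  1885: Thu (+1)  1886: Fri (+1)  1887: Sat (+1) ✓  1888: Mon (+2)  … (39 more years) …
  1928: Mon (+2)  1929: Tue (+1)  1930: Wed (+1)  1931: Thu (+1)  1932: Sat (+2) ✓
  1933: Sun (+1)  1934: Mon (+1)  1935: Tue (+1)  1936: Thu (+2)  1937: Fri (+1)
  1938: Sat (+1) ✓  1939: Sun (+1)  1940: Tue (+2)  1941: Wed (+1)
Saturday years: 1881, 1887, 1892, 1898, 1904, 1910, 1921, 1927, 1932, 1938 — 10 in total.

10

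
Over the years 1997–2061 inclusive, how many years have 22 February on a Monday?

Track 22 February's weekday year by year (advancing +1, or +2 across a Feb 29):
  1997: Sat  1998: Sun (+1)  1999: Mon (+1) ✓  2000: Tue (+1)  2001: Thu (+2)
  2002: Fri (+1)  2003: Sat (+1)  2004: Sun (+1)  2005: Tue (+2)  2006: Wed (+1)
  2007: Thu (+1)  2008: Fri (+1)  2009: Sun (+2)  2010: Mon (+1) ✓  … (37 more years) …
  2048: Sat (+1)  2049: Mon (+2) ✓  2050: Tue (+1)  2051: Wed (+1)  2052: Thu (+1)
  2053: Sat (+2)  2054: Sun (+1)  2055: Mon (+1) ✓  2056: Tue (+1)  2057: Thu (+2)
  2058: Fri (+1)  2059: Sat (+1)  2060: Sun (+1)  2061: Tue (+2)
Monday years: 1999, 2010, 2016, 2021, 2027, 2038, 2044, 2049, 2055 — 9 in total.

9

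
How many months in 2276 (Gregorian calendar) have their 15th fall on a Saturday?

Check the 15th of each month of 2276: Jan 15: Sat, Feb 15: Tue, Mar 15: Wed, Apr 15: Sat, May 15: Mon, Jun 15: Thu, Jul 15: Sat, Aug 15: Tue, Sep 15: Fri, Oct 15: Sun, Nov 15: Wed, Dec 15: Fri.
Saturday occurs in January, April, July — 3 months.

3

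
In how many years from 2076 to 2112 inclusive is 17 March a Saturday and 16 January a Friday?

0

Check each year's weekday for 17 March and 16 January:
  2076: Tue/Thu  2077: Wed/Sat  2078: Thu/Sun  2079: Fri/Mon  2080: Sun/Tue  2081: Mon/Thu  2082: Tue/Fri  2083: Wed/Sat  2084: Fri/Sun  2085: Sat/Tue  2086: Sun/Wed  2087: Mon/Thu  2088: Wed/Fri  2089: Thu/Sun  …(9 more)…  2099: Tue/Fri  2100: Wed/Sat  2101: Thu/Sun  2102: Fri/Mon  2103: Sat/Tue  2104: Mon/Wed  2105: Tue/Fri  2106: Wed/Sat  2107: Thu/Sun  2108: Sat/Mon  2109: Sun/Wed  2110: Mon/Thu  2111: Tue/Fri  2112: Thu/Sat
Both conditions hold in: no year — 0.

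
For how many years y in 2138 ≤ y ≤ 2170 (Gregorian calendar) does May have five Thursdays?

May has 31 days; it has five Thursdays when Thursday falls among the first (month-length − 28) days — i.e. when May 1 is one of Thursday/Wednesday/Tuesday.
May 1 by year: 2138:Thu✓ 2139:Fri 2140:Sun 2141:Mon 2142:Tue✓ 2143:Wed✓ 2144:Fri 2145:Sat 2146:Sun 2147:Mon 2148:Wed✓ 2149:Thu✓ 2150:Fri 2151:Sat 2152:Mon …(3 more)… 2156:Sat 2157:Sun 2158:Mon 2159:Tue✓ 2160:Thu✓ 2161:Fri 2162:Sat 2163:Sun 2164:Tue✓ 2165:Wed✓ 2166:Thu✓ 2167:Fri 2168:Sun 2169:Mon 2170:Tue✓
Years with five Thursdays: 2138, 2142, 2143, 2148, 2149, 2153, 2154, 2155, 2159, 2160, 2164, 2165, 2166, 2170 → 14.

14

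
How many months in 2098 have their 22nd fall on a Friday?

1

Check the 22nd of each month of 2098: Jan 22: Wed, Feb 22: Sat, Mar 22: Sat, Apr 22: Tue, May 22: Thu, Jun 22: Sun, Jul 22: Tue, Aug 22: Fri, Sep 22: Mon, Oct 22: Wed, Nov 22: Sat, Dec 22: Mon.
Friday occurs in August — 1 month.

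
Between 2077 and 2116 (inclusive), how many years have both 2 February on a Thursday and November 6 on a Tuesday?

2

Check each year's weekday for 2 February and November 6:
  2077: Tue/Sat  2078: Wed/Sun  2079: Thu/Mon  2080: Fri/Wed  2081: Sun/Thu  2082: Mon/Fri  2083: Tue/Sat  2084: Wed/Mon  2085: Fri/Tue  2086: Sat/Wed  2087: Sun/Thu  2088: Mon/Sat  2089: Wed/Sun  2090: Thu/Mon  …(12 more)…  2103: Fri/Tue  2104: Sat/Thu  2105: Mon/Fri  2106: Tue/Sat  2107: Wed/Sun  2108: Thu/Tue ✓  2109: Sat/Wed  2110: Sun/Thu  2111: Mon/Fri  2112: Tue/Sun  2113: Thu/Mon  2114: Fri/Tue  2115: Sat/Wed  2116: Sun/Fri
Both conditions hold in: 2096, 2108 — 2.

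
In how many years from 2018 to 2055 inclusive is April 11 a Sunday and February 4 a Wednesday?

Check each year's weekday for April 11 and February 4:
  2018: Wed/Sun  2019: Thu/Mon  2020: Sat/Tue  2021: Sun/Thu  2022: Mon/Fri  2023: Tue/Sat  2024: Thu/Sun  2025: Fri/Tue  2026: Sat/Wed  2027: Sun/Thu  2028: Tue/Fri  2029: Wed/Sun  2030: Thu/Mon  2031: Fri/Tue  …(10 more)…  2042: Fri/Tue  2043: Sat/Wed  2044: Mon/Thu  2045: Tue/Sat  2046: Wed/Sun  2047: Thu/Mon  2048: Sat/Tue  2049: Sun/Thu  2050: Mon/Fri  2051: Tue/Sat  2052: Thu/Sun  2053: Fri/Tue  2054: Sat/Wed  2055: Sun/Thu
Both conditions hold in: 2032 — 1.

1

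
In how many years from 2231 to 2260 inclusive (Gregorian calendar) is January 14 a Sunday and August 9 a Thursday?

Check each year's weekday for January 14 and August 9:
  2231: Fri/Tue  2232: Sat/Thu  2233: Mon/Fri  2234: Tue/Sat  2235: Wed/Sun  2236: Thu/Tue  2237: Sat/Wed  2238: Sun/Thu ✓  2239: Mon/Fri  2240: Tue/Sun  2241: Thu/Mon  2242: Fri/Tue  2243: Sat/Wed  2244: Sun/Fri  2245: Tue/Sat  2246: Wed/Sun  2247: Thu/Mon  2248: Fri/Wed  2249: Sun/Thu ✓  2250: Mon/Fri  2251: Tue/Sat  2252: Wed/Mon  2253: Fri/Tue  2254: Sat/Wed  2255: Sun/Thu ✓  2256: Mon/Sat  2257: Wed/Sun  2258: Thu/Mon  2259: Fri/Tue  2260: Sat/Thu
Both conditions hold in: 2238, 2249, 2255 — 3.

3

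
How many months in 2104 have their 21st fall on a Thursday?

2

Check the 21st of each month of 2104: Jan 21: Mon, Feb 21: Thu, Mar 21: Fri, Apr 21: Mon, May 21: Wed, Jun 21: Sat, Jul 21: Mon, Aug 21: Thu, Sep 21: Sun, Oct 21: Tue, Nov 21: Fri, Dec 21: Sun.
Thursday occurs in February, August — 2 months.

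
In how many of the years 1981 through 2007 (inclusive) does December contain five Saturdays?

December has 31 days; it has five Saturdays when Saturday falls among the first (month-length − 28) days — i.e. when December 1 is one of Saturday/Friday/Thursday.
December 1 by year: 1981:Tue 1982:Wed 1983:Thu✓ 1984:Sat✓ 1985:Sun 1986:Mon 1987:Tue 1988:Thu✓ 1989:Fri✓ 1990:Sat✓ 1991:Sun 1992:Tue 1993:Wed 1994:Thu✓ 1995:Fri✓ 1996:Sun 1997:Mon 1998:Tue 1999:Wed 2000:Fri✓ 2001:Sat✓ 2002:Sun 2003:Mon 2004:Wed 2005:Thu✓ 2006:Fri✓ 2007:Sat✓
Years with five Saturdays: 1983, 1984, 1988, 1989, 1990, 1994, 1995, 2000, 2001, 2005, 2006, 2007 → 12.

12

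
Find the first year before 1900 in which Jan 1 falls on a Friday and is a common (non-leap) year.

1897

Jan 1 advances by 2 weekdays after a leap year and by 1 after a common year.
1900: Jan 1 is Monday.
1899: Sunday
1898: Saturday
1897: Friday
1897 begins on a Friday and is a common year.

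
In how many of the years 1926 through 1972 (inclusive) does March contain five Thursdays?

March has 31 days; it has five Thursdays when Thursday falls among the first (month-length − 28) days — i.e. when March 1 is one of Thursday/Wednesday/Tuesday.
March 1 by year: 1926:Mon 1927:Tue✓ 1928:Thu✓ 1929:Fri 1930:Sat 1931:Sun 1932:Tue✓ 1933:Wed✓ 1934:Thu✓ 1935:Fri 1936:Sun 1937:Mon 1938:Tue✓ 1939:Wed✓ 1940:Fri …(17 more)… 1958:Sat 1959:Sun 1960:Tue✓ 1961:Wed✓ 1962:Thu✓ 1963:Fri 1964:Sun 1965:Mon 1966:Tue✓ 1967:Wed✓ 1968:Fri 1969:Sat 1970:Sun 1971:Mon 1972:Wed✓
Years with five Thursdays: 1927, 1928, 1932, 1933, 1934, 1938, 1939, 1944, 1945, 1949, 1950, 1951, 1955, 1956, 1960, 1961, 1962, 1966, 1967, 1972 → 20.

20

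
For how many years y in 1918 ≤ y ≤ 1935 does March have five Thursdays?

8

March has 31 days; it has five Thursdays when Thursday falls among the first (month-length − 28) days — i.e. when March 1 is one of Thursday/Wednesday/Tuesday.
March 1 by year: 1918:Fri 1919:Sat 1920:Mon 1921:Tue✓ 1922:Wed✓ 1923:Thu✓ 1924:Sat 1925:Sun 1926:Mon 1927:Tue✓ 1928:Thu✓ 1929:Fri 1930:Sat 1931:Sun 1932:Tue✓ 1933:Wed✓ 1934:Thu✓ 1935:Fri
Years with five Thursdays: 1921, 1922, 1923, 1927, 1928, 1932, 1933, 1934 → 8.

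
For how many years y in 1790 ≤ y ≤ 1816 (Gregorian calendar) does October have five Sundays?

11

October has 31 days; it has five Sundays when Sunday falls among the first (month-length − 28) days — i.e. when October 1 is one of Sunday/Saturday/Friday.
October 1 by year: 1790:Fri✓ 1791:Sat✓ 1792:Mon 1793:Tue 1794:Wed 1795:Thu 1796:Sat✓ 1797:Sun✓ 1798:Mon 1799:Tue 1800:Wed 1801:Thu 1802:Fri✓ 1803:Sat✓ 1804:Mon 1805:Tue 1806:Wed 1807:Thu 1808:Sat✓ 1809:Sun✓ 1810:Mon 1811:Tue 1812:Thu 1813:Fri✓ 1814:Sat✓ 1815:Sun✓ 1816:Tue
Years with five Sundays: 1790, 1791, 1796, 1797, 1802, 1803, 1808, 1809, 1813, 1814, 1815 → 11.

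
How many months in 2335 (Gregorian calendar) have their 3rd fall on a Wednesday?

2

Check the 3rd of each month of 2335: Jan 3: Thu, Feb 3: Sun, Mar 3: Sun, Apr 3: Wed, May 3: Fri, Jun 3: Mon, Jul 3: Wed, Aug 3: Sat, Sep 3: Tue, Oct 3: Thu, Nov 3: Sun, Dec 3: Tue.
Wednesday occurs in April, July — 2 months.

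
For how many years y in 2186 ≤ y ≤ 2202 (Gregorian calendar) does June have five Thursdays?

June has 30 days; it has five Thursdays when Thursday falls among the first (month-length − 28) days — i.e. when June 1 is one of Thursday/Wednesday.
June 1 by year: 2186:Thu✓ 2187:Fri 2188:Sun 2189:Mon 2190:Tue 2191:Wed✓ 2192:Fri 2193:Sat 2194:Sun 2195:Mon 2196:Wed✓ 2197:Thu✓ 2198:Fri 2199:Sat 2200:Sun 2201:Mon 2202:Tue
Years with five Thursdays: 2186, 2191, 2196, 2197 → 4.

4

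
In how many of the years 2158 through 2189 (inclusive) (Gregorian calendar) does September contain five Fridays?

September has 30 days; it has five Fridays when Friday falls among the first (month-length − 28) days — i.e. when September 1 is one of Friday/Thursday.
September 1 by year: 2158:Fri✓ 2159:Sat 2160:Mon 2161:Tue 2162:Wed 2163:Thu✓ 2164:Sat 2165:Sun 2166:Mon 2167:Tue 2168:Thu✓ 2169:Fri✓ 2170:Sat 2171:Sun 2172:Tue 2173:Wed 2174:Thu✓ 2175:Fri✓ 2176:Sun 2177:Mon 2178:Tue 2179:Wed 2180:Fri✓ 2181:Sat 2182:Sun 2183:Mon 2184:Wed 2185:Thu✓ 2186:Fri✓ 2187:Sat 2188:Mon 2189:Tue
Years with five Fridays: 2158, 2163, 2168, 2169, 2174, 2175, 2180, 2185, 2186 → 9.

9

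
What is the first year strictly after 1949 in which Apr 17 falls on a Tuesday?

From one year to the next, a fixed date's weekday advances by 1, or by 2 when a Feb 29 lies between the two dates.
1949: April 17 is Sunday.
1950: Monday (+1)
1951: Tuesday (+1)
Apr 17 falls on a Tuesday in 1951.

1951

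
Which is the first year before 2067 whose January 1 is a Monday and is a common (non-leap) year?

Jan 1 advances by 2 weekdays after a leap year and by 1 after a common year.
2067: Jan 1 is Saturday.
2066: Friday
2065: Thursday
2064: Tuesday (leap)
2063: Monday
2063 begins on a Monday and is a common year.

2063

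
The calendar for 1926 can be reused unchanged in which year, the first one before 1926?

Two years share a calendar iff Jan 1 falls on the same weekday and both are leap or both are common. 1926: Jan 1 is Friday, common year.
1925: Jan 1 Thursday, common
1924: Jan 1 Tuesday, leap
1923: Jan 1 Monday, common
1922: Jan 1 Sunday, common
1921: Jan 1 Saturday, common
1920: Jan 1 Thursday, leap
1919: Jan 1 Wednesday, common
1918: Jan 1 Tuesday, common
1917: Jan 1 Monday, common
1916: Jan 1 Saturday, leap
1915: Jan 1 Friday, common
1915 matches on both conditions.

1915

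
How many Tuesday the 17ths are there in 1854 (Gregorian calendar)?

2

Check the 17th of each month of 1854: Jan 17: Tue, Feb 17: Fri, Mar 17: Fri, Apr 17: Mon, May 17: Wed, Jun 17: Sat, Jul 17: Mon, Aug 17: Thu, Sep 17: Sun, Oct 17: Tue, Nov 17: Fri, Dec 17: Sun.
Tuesday occurs in January, October — 2 months.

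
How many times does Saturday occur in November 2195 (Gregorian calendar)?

November 2195 has 30 days and begins on Sunday.
The first Saturday is November 7.
Saturdays fall on 7, 14, 21, 28 — that's 4.

4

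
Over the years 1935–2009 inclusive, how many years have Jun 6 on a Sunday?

Track Jun 6's weekday year by year (advancing +1, or +2 across a Feb 29):
  1935: Thu  1936: Sat (+2)  1937: Sun (+1) ✓  1938: Mon (+1)  1939: Tue (+1)
  1940: Thu (+2)  1941: Fri (+1)  1942: Sat (+1)  1943: Sun (+1) ✓  1944: Tue (+2)
  1945: Wed (+1)  1946: Thu (+1)  1947: Fri (+1)  1948: Sun (+2) ✓  … (47 more years) …
  1996: Thu (+2)  1997: Fri (+1)  1998: Sat (+1)  1999: Sun (+1) ✓  2000: Tue (+2)
  2001: Wed (+1)  2002: Thu (+1)  2003: Fri (+1)  2004: Sun (+2) ✓  2005: Mon (+1)
  2006: Tue (+1)  2007: Wed (+1)  2008: Fri (+2)  2009: Sat (+1)
Sunday years: 1937, 1943, 1948, 1954, 1965, 1971, 1976, 1982, 1993, 1999, 2004 — 11 in total.

11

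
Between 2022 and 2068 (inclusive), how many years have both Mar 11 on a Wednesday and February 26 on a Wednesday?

Check each year's weekday for Mar 11 and February 26:
  2022: Fri/Sat  2023: Sat/Sun  2024: Mon/Mon  2025: Tue/Wed  2026: Wed/Thu  2027: Thu/Fri  2028: Sat/Sat  2029: Sun/Mon  2030: Mon/Tue  2031: Tue/Wed  2032: Thu/Thu  2033: Fri/Sat  2034: Sat/Sun  2035: Sun/Mon  …(19 more)…  2055: Thu/Fri  2056: Sat/Sat  2057: Sun/Mon  2058: Mon/Tue  2059: Tue/Wed  2060: Thu/Thu  2061: Fri/Sat  2062: Sat/Sun  2063: Sun/Mon  2064: Tue/Tue  2065: Wed/Thu  2066: Thu/Fri  2067: Fri/Sat  2068: Sun/Sun
Both conditions hold in: 2048 — 1.

1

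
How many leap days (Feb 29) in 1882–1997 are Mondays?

Leap years in 1882–1997: 28 of them.
Feb 29 weekday advances by 5 (mod 7) from one leap year to the next four years later (or differs when a century non-leap intervenes).
Leap-day weekdays: 1884:Fri 1888:Wed 1892:Mon✓ 1896:Sat 1904:Mon✓ 1908:Sat 1912:Thu 1916:Tue 1920:Sun 1924:Fri 1928:Wed 1932:Mon✓ 1936:Sat 1940:Thu 1944:Tue 1948:Sun 1952:Fri 1956:Wed 1960:Mon✓ 1964:Sat 1968:Thu 1972:Tue 1976:Sun 1980:Fri 1984:Wed 1988:Mon✓ 1992:Sat 1996:Thu
Monday: 1892, 1904, 1932, 1960, 1988 → 5.

5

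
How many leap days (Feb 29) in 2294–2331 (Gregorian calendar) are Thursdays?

Leap years in 2294–2331: 8 of them.
Feb 29 weekday advances by 5 (mod 7) from one leap year to the next four years later (or differs when a century non-leap intervenes).
Leap-day weekdays: 2296:Sat 2304:Mon 2308:Sat 2312:Thu✓ 2316:Tue 2320:Sun 2324:Fri 2328:Wed
Thursday: 2312 → 1.

1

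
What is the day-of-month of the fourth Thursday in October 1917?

October 1, 1917 is a Monday, so the first Thursday is the 4th.
The fourth Thursday is 4 + 21 = 25.

25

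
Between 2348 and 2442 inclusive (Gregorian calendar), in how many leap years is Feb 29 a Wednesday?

4

Leap years in 2348–2442: 24 of them.
Feb 29 weekday advances by 5 (mod 7) from one leap year to the next four years later (or differs when a century non-leap intervenes).
Leap-day weekdays: 2348:Sun 2352:Fri 2356:Wed✓ 2360:Mon 2364:Sat 2368:Thu 2372:Tue 2376:Sun 2380:Fri 2384:Wed✓ 2388:Mon 2392:Sat 2396:Thu 2400:Tue 2404:Sun 2408:Fri 2412:Wed✓ 2416:Mon 2420:Sat 2424:Thu 2428:Tue 2432:Sun 2436:Fri 2440:Wed✓
Wednesday: 2356, 2384, 2412, 2440 → 4.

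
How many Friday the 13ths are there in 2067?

1

Check the 13th of each month of 2067: Jan 13: Thu, Feb 13: Sun, Mar 13: Sun, Apr 13: Wed, May 13: Fri, Jun 13: Mon, Jul 13: Wed, Aug 13: Sat, Sep 13: Tue, Oct 13: Thu, Nov 13: Sun, Dec 13: Tue.
Friday occurs in May — 1 month.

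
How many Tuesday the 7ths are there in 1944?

2

Check the 7th of each month of 1944: Jan 7: Fri, Feb 7: Mon, Mar 7: Tue, Apr 7: Fri, May 7: Sun, Jun 7: Wed, Jul 7: Fri, Aug 7: Mon, Sep 7: Thu, Oct 7: Sat, Nov 7: Tue, Dec 7: Thu.
Tuesday occurs in March, November — 2 months.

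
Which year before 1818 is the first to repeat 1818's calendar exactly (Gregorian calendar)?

Two years share a calendar iff Jan 1 falls on the same weekday and both are leap or both are common. 1818: Jan 1 is Thursday, common year.
1817: Jan 1 Wednesday, common
1816: Jan 1 Monday, leap
1815: Jan 1 Sunday, common
1814: Jan 1 Saturday, common
1813: Jan 1 Friday, common
1812: Jan 1 Wednesday, leap
1811: Jan 1 Tuesday, common
1810: Jan 1 Monday, common
1809: Jan 1 Sunday, common
1808: Jan 1 Friday, leap
1807: Jan 1 Thursday, common
1807 matches on both conditions.

1807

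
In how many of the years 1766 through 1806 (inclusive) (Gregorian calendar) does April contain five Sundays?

April has 30 days; it has five Sundays when Sunday falls among the first (month-length − 28) days — i.e. when April 1 is one of Sunday/Saturday.
April 1 by year: 1766:Tue 1767:Wed 1768:Fri 1769:Sat✓ 1770:Sun✓ 1771:Mon 1772:Wed 1773:Thu 1774:Fri 1775:Sat✓ 1776:Mon 1777:Tue 1778:Wed 1779:Thu 1780:Sat✓ …(11 more)… 1792:Sun✓ 1793:Mon 1794:Tue 1795:Wed 1796:Fri 1797:Sat✓ 1798:Sun✓ 1799:Mon 1800:Tue 1801:Wed 1802:Thu 1803:Fri 1804:Sun✓ 1805:Mon 1806:Tue
Years with five Sundays: 1769, 1770, 1775, 1780, 1781, 1786, 1787, 1792, 1797, 1798, 1804 → 11.

11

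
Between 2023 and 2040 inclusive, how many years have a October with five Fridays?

8

October has 31 days; it has five Fridays when Friday falls among the first (month-length − 28) days — i.e. when October 1 is one of Friday/Thursday/Wednesday.
October 1 by year: 2023:Sun 2024:Tue 2025:Wed✓ 2026:Thu✓ 2027:Fri✓ 2028:Sun 2029:Mon 2030:Tue 2031:Wed✓ 2032:Fri✓ 2033:Sat 2034:Sun 2035:Mon 2036:Wed✓ 2037:Thu✓ 2038:Fri✓ 2039:Sat 2040:Mon
Years with five Fridays: 2025, 2026, 2027, 2031, 2032, 2036, 2037, 2038 → 8.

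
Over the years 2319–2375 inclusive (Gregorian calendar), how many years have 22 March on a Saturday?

9

Track 22 March's weekday year by year (advancing +1, or +2 across a Feb 29):
  2319: Sat ✓  2320: Mon (+2)  2321: Tue (+1)  2322: Wed (+1)  2323: Thu (+1)
  2324: Sat (+2) ✓  2325: Sun (+1)  2326: Mon (+1)  2327: Tue (+1)  2328: Thu (+2)
  2329: Fri (+1)  2330: Sat (+1) ✓  2331: Sun (+1)  2332: Tue (+2)  … (29 more years) …
  2362: Thu (+1)  2363: Fri (+1)  2364: Sun (+2)  2365: Mon (+1)  2366: Tue (+1)
  2367: Wed (+1)  2368: Fri (+2)  2369: Sat (+1) ✓  2370: Sun (+1)  2371: Mon (+1)
  2372: Wed (+2)  2373: Thu (+1)  2374: Fri (+1)  2375: Sat (+1) ✓
Saturday years: 2319, 2324, 2330, 2341, 2347, 2352, 2358, 2369, 2375 — 9 in total.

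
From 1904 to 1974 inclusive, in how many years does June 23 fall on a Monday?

Track June 23's weekday year by year (advancing +1, or +2 across a Feb 29):
  1904: Thu  1905: Fri (+1)  1906: Sat (+1)  1907: Sun (+1)  1908: Tue (+2)
  1909: Wed (+1)  1910: Thu (+1)  1911: Fri (+1)  1912: Sun (+2)  1913: Mon (+1) ✓
  1914: Tue (+1)  1915: Wed (+1)  1916: Fri (+2)  1917: Sat (+1)  … (43 more years) …
  1961: Fri (+1)  1962: Sat (+1)  1963: Sun (+1)  1964: Tue (+2)  1965: Wed (+1)
  1966: Thu (+1)  1967: Fri (+1)  1968: Sun (+2)  1969: Mon (+1) ✓  1970: Tue (+1)
  1971: Wed (+1)  1972: Fri (+2)  1973: Sat (+1)  1974: Sun (+1)
Monday years: 1913, 1919, 1924, 1930, 1941, 1947, 1952, 1958, 1969 — 9 in total.

9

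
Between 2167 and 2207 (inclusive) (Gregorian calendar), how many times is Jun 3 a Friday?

6

Track Jun 3's weekday year by year (advancing +1, or +2 across a Feb 29):
  2167: Wed  2168: Fri (+2) ✓  2169: Sat (+1)  2170: Sun (+1)  2171: Mon (+1)
  2172: Wed (+2)  2173: Thu (+1)  2174: Fri (+1) ✓  2175: Sat (+1)  2176: Mon (+2)
  2177: Tue (+1)  2178: Wed (+1)  2179: Thu (+1)  2180: Sat (+2)  … (13 more years) …
  2194: Tue (+1)  2195: Wed (+1)  2196: Fri (+2) ✓  2197: Sat (+1)  2198: Sun (+1)
  2199: Mon (+1)  2200: Tue (+1)  2201: Wed (+1)  2202: Thu (+1)  2203: Fri (+1) ✓
  2204: Sun (+2)  2205: Mon (+1)  2206: Tue (+1)  2207: Wed (+1)
Friday years: 2168, 2174, 2185, 2191, 2196, 2203 — 6 in total.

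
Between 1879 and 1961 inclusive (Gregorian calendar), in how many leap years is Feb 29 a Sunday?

Leap years in 1879–1961: 20 of them.
Feb 29 weekday advances by 5 (mod 7) from one leap year to the next four years later (or differs when a century non-leap intervenes).
Leap-day weekdays: 1880:Sun✓ 1884:Fri 1888:Wed 1892:Mon 1896:Sat 1904:Mon 1908:Sat 1912:Thu 1916:Tue 1920:Sun✓ 1924:Fri 1928:Wed 1932:Mon 1936:Sat 1940:Thu 1944:Tue 1948:Sun✓ 1952:Fri 1956:Wed 1960:Mon
Sunday: 1880, 1920, 1948 → 3.

3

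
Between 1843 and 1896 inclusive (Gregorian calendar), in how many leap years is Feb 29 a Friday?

2

Leap years in 1843–1896: 14 of them.
Feb 29 weekday advances by 5 (mod 7) from one leap year to the next four years later (or differs when a century non-leap intervenes).
Leap-day weekdays: 1844:Thu 1848:Tue 1852:Sun 1856:Fri✓ 1860:Wed 1864:Mon 1868:Sat 1872:Thu 1876:Tue 1880:Sun 1884:Fri✓ 1888:Wed 1892:Mon 1896:Sat
Friday: 1856, 1884 → 2.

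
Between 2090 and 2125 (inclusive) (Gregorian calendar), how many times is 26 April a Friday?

4

Track 26 April's weekday year by year (advancing +1, or +2 across a Feb 29):
  2090: Wed  2091: Thu (+1)  2092: Sat (+2)  2093: Sun (+1)  2094: Mon (+1)
  2095: Tue (+1)  2096: Thu (+2)  2097: Fri (+1) ✓  2098: Sat (+1)  2099: Sun (+1)
  2100: Mon (+1)  2101: Tue (+1)  2102: Wed (+1)  2103: Thu (+1)  … (8 more years) …
  2112: Tue (+2)  2113: Wed (+1)  2114: Thu (+1)  2115: Fri (+1) ✓  2116: Sun (+2)
  2117: Mon (+1)  2118: Tue (+1)  2119: Wed (+1)  2120: Fri (+2) ✓  2121: Sat (+1)
  2122: Sun (+1)  2123: Mon (+1)  2124: Wed (+2)  2125: Thu (+1)
Friday years: 2097, 2109, 2115, 2120 — 4 in total.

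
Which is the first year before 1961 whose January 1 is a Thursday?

1959

Jan 1 advances by 2 weekdays after a leap year and by 1 after a common year.
1961: Jan 1 is Sunday.
1960: Friday (leap)
1959: Thursday
1959 begins on a Thursday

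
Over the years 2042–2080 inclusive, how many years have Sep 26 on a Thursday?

Track Sep 26's weekday year by year (advancing +1, or +2 across a Feb 29):
  2042: Fri  2043: Sat (+1)  2044: Mon (+2)  2045: Tue (+1)  2046: Wed (+1)
  2047: Thu (+1) ✓  2048: Sat (+2)  2049: Sun (+1)  2050: Mon (+1)  2051: Tue (+1)
  2052: Thu (+2) ✓  2053: Fri (+1)  2054: Sat (+1)  2055: Sun (+1)  … (11 more years) …
  2067: Mon (+1)  2068: Wed (+2)  2069: Thu (+1) ✓  2070: Fri (+1)  2071: Sat (+1)
  2072: Mon (+2)  2073: Tue (+1)  2074: Wed (+1)  2075: Thu (+1) ✓  2076: Sat (+2)
  2077: Sun (+1)  2078: Mon (+1)  2079: Tue (+1)  2080: Thu (+2) ✓
Thursday years: 2047, 2052, 2058, 2069, 2075, 2080 — 6 in total.

6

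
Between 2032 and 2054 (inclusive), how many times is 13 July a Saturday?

Track 13 July's weekday year by year (advancing +1, or +2 across a Feb 29):
  2032: Tue  2033: Wed (+1)  2034: Thu (+1)  2035: Fri (+1)  2036: Sun (+2)
  2037: Mon (+1)  2038: Tue (+1)  2039: Wed (+1)  2040: Fri (+2)  2041: Sat (+1) ✓
  2042: Sun (+1)  2043: Mon (+1)  2044: Wed (+2)  2045: Thu (+1)  2046: Fri (+1)
  2047: Sat (+1) ✓  2048: Mon (+2)  2049: Tue (+1)  2050: Wed (+1)  2051: Thu (+1)
  2052: Sat (+2) ✓  2053: Sun (+1)  2054: Mon (+1)
Saturday years: 2041, 2047, 2052 — 3 in total.

3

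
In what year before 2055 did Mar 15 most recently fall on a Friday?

2052

From one year to the next, a fixed date's weekday advances by 1, or by 2 when a Feb 29 lies between the two dates.
2055: March 15 is Monday.
2054: Sunday (−1)
2053: Saturday (−1)
2052: Friday (−1)
Mar 15 falls on a Friday in 2052.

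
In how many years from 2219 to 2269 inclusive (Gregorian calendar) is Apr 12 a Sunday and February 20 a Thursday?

2

Check each year's weekday for Apr 12 and February 20:
  2219: Mon/Sat  2220: Wed/Sun  2221: Thu/Tue  2222: Fri/Wed  2223: Sat/Thu  2224: Mon/Fri  2225: Tue/Sun  2226: Wed/Mon  2227: Thu/Tue  2228: Sat/Wed  2229: Sun/Fri  2230: Mon/Sat  2231: Tue/Sun  2232: Thu/Mon  …(23 more)…  2256: Sat/Wed  2257: Sun/Fri  2258: Mon/Sat  2259: Tue/Sun  2260: Thu/Mon  2261: Fri/Wed  2262: Sat/Thu  2263: Sun/Fri  2264: Tue/Sat  2265: Wed/Mon  2266: Thu/Tue  2267: Fri/Wed  2268: Sun/Thu ✓  2269: Mon/Sat
Both conditions hold in: 2240, 2268 — 2.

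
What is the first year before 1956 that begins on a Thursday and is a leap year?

1948

Jan 1 advances by 2 weekdays after a leap year and by 1 after a common year.
1956: Jan 1 is Sunday (leap).
1955: Saturday
1954: Friday
1953: Thursday
1952: Tuesday (leap)
1951: Monday
1950: Sunday
1949: Saturday
1948: Thursday (leap)
1948 begins on a Thursday and is a leap year.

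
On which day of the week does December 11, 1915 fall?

January 1, 1915 is a Friday.
December 11 is day 345 of the year, i.e. 344 days after Jan 1.
344 mod 7 = 1, so advance 1 weekday from Friday: Saturday.

Saturday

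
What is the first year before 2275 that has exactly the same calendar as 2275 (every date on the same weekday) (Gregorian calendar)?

2269

Two years share a calendar iff Jan 1 falls on the same weekday and both are leap or both are common. 2275: Jan 1 is Friday, common year.
2274: Jan 1 Thursday, common
2273: Jan 1 Wednesday, common
2272: Jan 1 Monday, leap
2271: Jan 1 Sunday, common
2270: Jan 1 Saturday, common
2269: Jan 1 Friday, common
2269 matches on both conditions.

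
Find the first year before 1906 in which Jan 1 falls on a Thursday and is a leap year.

Jan 1 advances by 2 weekdays after a leap year and by 1 after a common year.
1906: Jan 1 is Monday.
1905: Sunday
1904: Friday (leap)
1903: Thursday
1902: Wednesday
1901: Tuesday
1900: Monday
1899: Sunday
1898: Saturday
1897: Friday
1896: Wednesday (leap)
1895: Tuesday
1894: Monday
1893: Sunday
1892: Friday (leap)
1891: Thursday
1890: Wednesday
1889: Tuesday
1888: Sunday (leap)
1887: Saturday
1886: Friday
1885: Thursday
1884: Tuesday (leap)
1883: Monday
1882: Sunday
1881: Saturday
1880: Thursday (leap)
1880 begins on a Thursday and is a leap year.

1880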